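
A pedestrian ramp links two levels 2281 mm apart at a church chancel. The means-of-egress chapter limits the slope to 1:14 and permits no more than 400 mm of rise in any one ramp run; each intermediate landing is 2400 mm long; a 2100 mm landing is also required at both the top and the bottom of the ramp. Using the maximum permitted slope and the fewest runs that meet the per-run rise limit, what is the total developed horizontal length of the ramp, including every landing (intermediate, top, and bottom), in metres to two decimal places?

⌈2281/400⌉ = 6 ramp runs. That means 5 intermediate landings.
Ramp run (horizontal) at 1:14: 2281 × 14 = 31934 mm.
Intermediate landings: 5 × 2400 = 12000 mm.
Top and bottom landings: 2 × 2100 = 4200 mm.
Total = 31934 + 12000 + 4200 = 48134 mm.
= 48.13 m.

48.13 m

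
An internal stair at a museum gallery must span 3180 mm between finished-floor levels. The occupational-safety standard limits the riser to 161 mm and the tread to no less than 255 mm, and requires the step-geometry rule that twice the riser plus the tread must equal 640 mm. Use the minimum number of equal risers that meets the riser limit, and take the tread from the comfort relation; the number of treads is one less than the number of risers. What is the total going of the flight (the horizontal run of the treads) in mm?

6118 mm

3180 / 161 = 19.752 → round up to 20 risers.
Each riser is 3180/20 = 159 mm (≤ 161 mm).
Tread T = 640 − 2 × 159 = 322 mm (≥ 255 mm).
20 risers give 19 treads; going = 19 × 322 = 6118 mm.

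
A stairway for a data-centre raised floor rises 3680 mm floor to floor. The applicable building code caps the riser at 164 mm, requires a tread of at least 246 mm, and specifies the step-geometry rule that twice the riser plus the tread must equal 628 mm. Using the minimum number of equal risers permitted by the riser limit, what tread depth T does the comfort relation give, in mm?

308 mm

At most 164 each: 3680/164 = 22.44, giving 23 risers.
Each riser is 3680/23 = 160 mm (≤ 164 mm).
Tread T = 628 − 2 × 160 = 308 mm (≥ 246 mm).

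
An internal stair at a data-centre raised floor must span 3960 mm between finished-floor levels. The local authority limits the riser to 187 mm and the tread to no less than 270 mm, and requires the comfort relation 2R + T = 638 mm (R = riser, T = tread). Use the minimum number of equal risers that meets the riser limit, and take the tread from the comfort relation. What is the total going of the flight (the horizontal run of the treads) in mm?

3960 / 187 = 21.18, so 22 risers are needed.
R = 3960 ÷ 22 = 180 mm.
Tread T = 638 − 2 × 180 = 278 mm (≥ 270 mm).
22 risers give 21 treads; going = 21 × 278 = 5838 mm.

5838 mm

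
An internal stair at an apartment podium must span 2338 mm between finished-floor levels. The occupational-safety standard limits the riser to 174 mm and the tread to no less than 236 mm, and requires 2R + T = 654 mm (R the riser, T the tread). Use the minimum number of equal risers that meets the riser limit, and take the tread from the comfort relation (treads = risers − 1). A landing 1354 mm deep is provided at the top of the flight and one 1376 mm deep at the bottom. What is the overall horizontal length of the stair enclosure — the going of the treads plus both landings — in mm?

At most 174 each: 2338/174 = 13.44, giving 14 risers.
Riser R = 2338 / 14 = 167 mm, within the 174 mm limit.
T = 654 − 2·167 = 320 mm, which satisfies the 236 mm minimum.
Treads = 14 − 1 = 13; going = 13 × 320 = 4160 mm.
Enclosure = 4160 + 1354 + 1376 = 6890 mm.

6890 mm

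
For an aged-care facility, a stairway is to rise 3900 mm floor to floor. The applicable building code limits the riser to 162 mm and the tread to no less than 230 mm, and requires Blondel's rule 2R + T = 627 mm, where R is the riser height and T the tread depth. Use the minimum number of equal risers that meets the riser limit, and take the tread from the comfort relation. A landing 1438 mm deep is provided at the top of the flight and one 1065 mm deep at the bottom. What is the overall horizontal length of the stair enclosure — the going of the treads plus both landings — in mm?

10063 mm

⌈3900/162⌉ = 25 risers.
Riser R = 3900 / 25 = 156 mm, within the 162 mm limit.
Tread T = 627 − 2 × 156 = 315 mm (≥ 230 mm).
Treads = 25 − 1 = 24; going = 24 × 315 = 7560 mm.
Add landings: 7560 + 1438 + 1065 = 10063 mm.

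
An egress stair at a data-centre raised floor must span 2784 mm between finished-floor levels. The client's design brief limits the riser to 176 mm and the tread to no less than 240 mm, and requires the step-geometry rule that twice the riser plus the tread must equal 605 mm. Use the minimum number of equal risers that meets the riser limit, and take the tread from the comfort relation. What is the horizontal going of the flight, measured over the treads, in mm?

3855 mm

2784 / 176 = 15.82, so 16 risers are needed.
R = 2784 ÷ 16 = 174 mm.
From 2R + T = 605: T = 605 − 348 = 257 mm.
16 risers give 15 treads; going = 15 × 257 = 3855 mm.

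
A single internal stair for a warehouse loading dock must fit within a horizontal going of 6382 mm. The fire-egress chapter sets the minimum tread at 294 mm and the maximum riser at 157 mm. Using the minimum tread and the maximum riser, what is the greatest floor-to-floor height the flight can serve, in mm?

6382 / 294 = 21.71, so 21 treads fit.
Risers = treads + 1 = 22.
Maximum height = 22 × 157 = 3454 mm.

3454 mm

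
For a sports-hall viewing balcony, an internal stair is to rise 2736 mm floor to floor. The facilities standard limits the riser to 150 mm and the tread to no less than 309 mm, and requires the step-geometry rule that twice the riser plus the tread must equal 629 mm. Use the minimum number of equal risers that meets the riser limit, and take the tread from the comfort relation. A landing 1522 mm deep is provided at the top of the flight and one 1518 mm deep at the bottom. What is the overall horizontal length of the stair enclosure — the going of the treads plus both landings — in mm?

9178 mm

2736 / 150 = 18.24, so 19 risers are needed.
R = 2736 ÷ 19 = 144 mm.
From 2R + T = 629: T = 629 − 288 = 341 mm.
Going = (19 − 1) × 341 = 6138 mm.
Add landings: 6138 + 1522 + 1518 = 9178 mm.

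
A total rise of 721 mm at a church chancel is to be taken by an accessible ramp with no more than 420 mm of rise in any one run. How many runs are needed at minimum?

⌈721/420⌉ = 2 ramp runs.

2 runs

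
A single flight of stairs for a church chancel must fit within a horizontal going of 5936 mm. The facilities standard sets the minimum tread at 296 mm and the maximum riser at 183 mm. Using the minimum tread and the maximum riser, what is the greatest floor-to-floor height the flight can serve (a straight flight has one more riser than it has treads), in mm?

5936 / 296 = 20.05, so 20 treads fit.
Risers = treads + 1 = 21.
Maximum height = 21 × 183 = 3843 mm.

3843 mm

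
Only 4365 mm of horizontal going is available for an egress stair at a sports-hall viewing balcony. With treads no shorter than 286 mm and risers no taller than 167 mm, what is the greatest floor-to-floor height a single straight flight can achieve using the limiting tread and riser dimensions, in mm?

2672 mm

4365 / 286 = 15.26, so 15 treads fit.
Risers = treads + 1 = 16.
Maximum height = 16 × 167 = 2672 mm.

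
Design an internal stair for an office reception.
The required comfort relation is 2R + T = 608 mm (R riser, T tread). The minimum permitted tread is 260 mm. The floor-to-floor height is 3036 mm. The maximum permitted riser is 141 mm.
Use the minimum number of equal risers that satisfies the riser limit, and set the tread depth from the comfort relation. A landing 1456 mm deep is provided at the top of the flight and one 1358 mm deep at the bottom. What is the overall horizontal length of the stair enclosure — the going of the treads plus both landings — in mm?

⌈3036/141⌉ = 22 risers.
R = 3036 ÷ 22 = 138 mm.
T = 608 − 2·138 = 332 mm, which satisfies the 260 mm minimum.
Going = (22 − 1) × 332 = 6972 mm.
Enclosure = 6972 + 1456 + 1358 = 9786 mm.

9786 mm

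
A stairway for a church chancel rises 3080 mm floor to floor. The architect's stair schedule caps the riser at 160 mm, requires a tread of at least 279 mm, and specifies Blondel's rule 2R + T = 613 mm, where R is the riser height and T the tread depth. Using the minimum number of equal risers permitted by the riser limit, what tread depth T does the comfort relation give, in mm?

305 mm

⌈3080/160⌉ = 20 risers.
Riser R = 3080 / 20 = 154 mm, within the 160 mm limit.
Tread T = 613 − 2 × 154 = 305 mm (≥ 279 mm).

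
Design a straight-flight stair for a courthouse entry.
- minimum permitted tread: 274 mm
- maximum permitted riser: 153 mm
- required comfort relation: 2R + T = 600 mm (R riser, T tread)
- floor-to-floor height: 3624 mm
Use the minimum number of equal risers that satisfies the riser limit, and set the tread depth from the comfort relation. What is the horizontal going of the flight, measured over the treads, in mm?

At most 153 each: 3624/153 = 23.69, giving 24 risers.
R = 3624 ÷ 24 = 151 mm.
T = 600 − 2·151 = 298 mm, which satisfies the 274 mm minimum.
Going = (24 − 1) × 298 = 6854 mm.

6854 mm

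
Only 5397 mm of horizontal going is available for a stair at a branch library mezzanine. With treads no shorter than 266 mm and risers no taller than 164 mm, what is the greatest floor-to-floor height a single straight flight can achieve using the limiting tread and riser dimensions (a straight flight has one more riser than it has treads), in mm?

3444 mm

Treads that fit: ⌊5397 / 266⌋ = 20.
Risers = treads + 1 = 21.
Maximum height = 21 × 164 = 3444 mm.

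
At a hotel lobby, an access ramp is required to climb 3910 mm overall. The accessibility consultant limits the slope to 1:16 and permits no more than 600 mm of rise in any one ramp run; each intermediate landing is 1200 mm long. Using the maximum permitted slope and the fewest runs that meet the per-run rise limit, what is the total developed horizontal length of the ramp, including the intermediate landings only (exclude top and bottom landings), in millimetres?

3910 / 600 = 6.52, so 7 ramp runs are needed. That means 6 intermediate landings.
Horizontal run for 3910 mm of rise at 1:16 is 3910 × 16 = 62560 mm.
6 intermediate landings contribute 6 × 1200 = 7200 mm.
Developed length = 62560 + 7200 = 69760 mm.

69760 mm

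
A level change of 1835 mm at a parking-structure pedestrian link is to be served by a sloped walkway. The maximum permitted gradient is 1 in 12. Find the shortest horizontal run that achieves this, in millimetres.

Run = rise × 12 = 1835 × 12 = 22020 mm.

22020 mm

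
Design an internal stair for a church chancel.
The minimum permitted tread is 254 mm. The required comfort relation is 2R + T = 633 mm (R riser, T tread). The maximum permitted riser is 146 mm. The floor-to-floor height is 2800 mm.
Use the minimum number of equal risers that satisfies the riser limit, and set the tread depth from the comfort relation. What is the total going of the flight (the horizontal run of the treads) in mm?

At most 146 each: 2800/146 = 19.18, giving 20 risers.
Riser R = 2800 / 20 = 140 mm, within the 146 mm limit.
Tread T = 633 − 2 × 140 = 353 mm (≥ 254 mm).
20 risers give 19 treads; going = 19 × 353 = 6707 mm.

6707 mm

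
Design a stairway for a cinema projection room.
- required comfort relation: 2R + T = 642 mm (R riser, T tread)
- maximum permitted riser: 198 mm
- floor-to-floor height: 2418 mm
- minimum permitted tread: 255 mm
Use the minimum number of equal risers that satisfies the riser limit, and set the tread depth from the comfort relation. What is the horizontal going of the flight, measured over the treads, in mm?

2418 / 198 = 12.21, so 13 risers are needed.
Each riser is 2418/13 = 186 mm (≤ 198 mm).
T = 642 − 2·186 = 270 mm, which satisfies the 255 mm minimum.
Treads = 13 − 1 = 12; going = 12 × 270 = 3240 mm.

3240 mm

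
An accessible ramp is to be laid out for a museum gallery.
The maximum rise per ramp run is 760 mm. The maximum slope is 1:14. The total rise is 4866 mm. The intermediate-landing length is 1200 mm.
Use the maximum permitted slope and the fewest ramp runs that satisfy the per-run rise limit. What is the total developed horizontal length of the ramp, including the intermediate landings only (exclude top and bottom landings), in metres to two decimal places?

4866 / 760 = 6.40, so 7 ramp runs are needed. That means 6 intermediate landings.
Ramp run (horizontal) at 1:14: 4866 × 14 = 68124 mm.
6 intermediate landings contribute 6 × 1200 = 7200 mm.
Developed length = 68124 + 7200 = 75324 mm.
= 75.32 m.

75.32 m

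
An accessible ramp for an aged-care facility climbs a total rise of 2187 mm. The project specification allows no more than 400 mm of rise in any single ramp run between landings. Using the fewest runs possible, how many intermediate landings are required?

5 intermediate landings

At most 400 each: 2187/400 = 5.47, giving 6 ramp runs.
6 runs are separated by 5 intermediate landings.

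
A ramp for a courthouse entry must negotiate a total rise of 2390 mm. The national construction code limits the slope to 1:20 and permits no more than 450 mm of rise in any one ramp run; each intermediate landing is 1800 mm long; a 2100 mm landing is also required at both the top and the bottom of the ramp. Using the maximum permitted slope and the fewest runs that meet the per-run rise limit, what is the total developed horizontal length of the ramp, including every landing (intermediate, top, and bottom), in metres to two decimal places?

2390 / 450 = 5.31, so 6 ramp runs are needed. That means 5 intermediate landings.
Ramp run (horizontal) at 1:20: 2390 × 20 = 47800 mm.
5 intermediate landings contribute 5 × 1800 = 9000 mm.
Top and bottom landings: 2 × 2100 = 4200 mm.
Total = 47800 + 9000 + 4200 = 61000 mm.
= 61.00 m.

61.00 m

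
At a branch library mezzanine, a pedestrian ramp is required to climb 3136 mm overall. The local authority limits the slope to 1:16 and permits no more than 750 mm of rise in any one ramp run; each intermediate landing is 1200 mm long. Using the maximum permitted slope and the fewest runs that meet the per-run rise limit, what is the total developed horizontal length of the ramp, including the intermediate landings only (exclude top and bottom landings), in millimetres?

54976 mm

3136 / 750 = 4.181 → round up to 5 ramp runs. That means 4 intermediate landings.
Ramp run (horizontal) at 1:16: 3136 × 16 = 50176 mm.
4 intermediate landings contribute 4 × 1200 = 4800 mm.
Developed length = 50176 + 4800 = 54976 mm.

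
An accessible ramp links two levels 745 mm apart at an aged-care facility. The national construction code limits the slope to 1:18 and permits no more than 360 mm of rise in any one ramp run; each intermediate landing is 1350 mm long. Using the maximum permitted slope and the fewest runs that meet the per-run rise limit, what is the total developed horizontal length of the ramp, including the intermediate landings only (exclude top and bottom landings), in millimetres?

⌈745/360⌉ = 3 ramp runs. That means 2 intermediate landings.
Horizontal run for 745 mm of rise at 1:18 is 745 × 18 = 13410 mm.
Intermediate landings: 2 × 1350 = 2700 mm.
Developed length = 13410 + 2700 = 16110 mm.

16110 mm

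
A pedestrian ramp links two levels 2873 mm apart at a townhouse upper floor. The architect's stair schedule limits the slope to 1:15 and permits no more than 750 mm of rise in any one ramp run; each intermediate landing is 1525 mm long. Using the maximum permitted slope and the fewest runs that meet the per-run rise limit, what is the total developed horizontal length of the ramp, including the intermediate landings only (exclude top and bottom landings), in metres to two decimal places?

47.67 m

2873 / 750 = 3.831 → round up to 4 ramp runs. That means 3 intermediate landings.
Ramp run (horizontal) at 1:15: 2873 × 15 = 43095 mm.
3 intermediate landings contribute 3 × 1525 = 4575 mm.
Total developed length = 43095 + 4575 = 47670 mm.
= 47.67 m.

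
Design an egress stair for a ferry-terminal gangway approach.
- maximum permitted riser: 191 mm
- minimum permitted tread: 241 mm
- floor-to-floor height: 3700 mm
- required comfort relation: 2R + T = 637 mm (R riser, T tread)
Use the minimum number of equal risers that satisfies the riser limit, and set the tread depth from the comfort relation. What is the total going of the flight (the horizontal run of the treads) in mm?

5073 mm

⌈3700/191⌉ = 20 risers.
R = 3700 ÷ 20 = 185 mm.
From 2R + T = 637: T = 637 − 370 = 267 mm.
Going = (20 − 1) × 267 = 5073 mm.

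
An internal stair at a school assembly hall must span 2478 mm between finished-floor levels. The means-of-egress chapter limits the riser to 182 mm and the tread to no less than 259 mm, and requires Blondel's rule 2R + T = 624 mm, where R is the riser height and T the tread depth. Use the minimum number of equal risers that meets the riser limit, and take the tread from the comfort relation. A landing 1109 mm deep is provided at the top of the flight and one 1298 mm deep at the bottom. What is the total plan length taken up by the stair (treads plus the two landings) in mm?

5917 mm

⌈2478/182⌉ = 14 risers.
R = 2478 ÷ 14 = 177 mm.
T = 624 − 2·177 = 270 mm, which satisfies the 259 mm minimum.
Going = (14 − 1) × 270 = 3510 mm.
Add landings: 3510 + 1109 + 1298 = 5917 mm.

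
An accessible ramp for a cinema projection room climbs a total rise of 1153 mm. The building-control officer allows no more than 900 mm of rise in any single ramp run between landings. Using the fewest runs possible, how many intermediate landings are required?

⌈1153/900⌉ = 2 ramp runs.
2 runs are separated by 1 intermediate landings.

1 intermediate landings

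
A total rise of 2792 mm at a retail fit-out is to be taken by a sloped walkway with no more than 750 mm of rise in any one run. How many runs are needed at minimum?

2792 / 750 = 3.723 → round up to 4 ramp runs.

4 runs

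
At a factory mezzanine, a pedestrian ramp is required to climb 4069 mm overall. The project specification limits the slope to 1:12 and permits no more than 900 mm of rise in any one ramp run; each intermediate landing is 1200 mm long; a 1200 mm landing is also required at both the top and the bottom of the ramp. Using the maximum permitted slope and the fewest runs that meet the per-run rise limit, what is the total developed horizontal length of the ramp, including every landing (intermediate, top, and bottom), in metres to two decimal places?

56.03 m

⌈4069/900⌉ = 5 ramp runs. That means 4 intermediate landings.
Horizontal run for 4069 mm of rise at 1:12 is 4069 × 12 = 48828 mm.
Intermediate landings: 4 × 1200 = 4800 mm.
Top and bottom landings: 2 × 1200 = 2400 mm.
Total = 48828 + 4800 + 2400 = 56028 mm.
= 56.03 m.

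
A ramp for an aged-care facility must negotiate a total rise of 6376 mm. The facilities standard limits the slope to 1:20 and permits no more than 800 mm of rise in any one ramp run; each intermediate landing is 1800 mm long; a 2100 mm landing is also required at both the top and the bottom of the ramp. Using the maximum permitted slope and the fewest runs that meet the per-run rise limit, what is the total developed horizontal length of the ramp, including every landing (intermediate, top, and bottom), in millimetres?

144320 mm

At most 800 each: 6376/800 = 7.97, giving 8 ramp runs. That means 7 intermediate landings.
Horizontal run for 6376 mm of rise at 1:20 is 6376 × 20 = 127520 mm.
7 intermediate landings contribute 7 × 1800 = 12600 mm.
Top and bottom landings: 2 × 2100 = 4200 mm.
Total = 127520 + 12600 + 4200 = 144320 mm.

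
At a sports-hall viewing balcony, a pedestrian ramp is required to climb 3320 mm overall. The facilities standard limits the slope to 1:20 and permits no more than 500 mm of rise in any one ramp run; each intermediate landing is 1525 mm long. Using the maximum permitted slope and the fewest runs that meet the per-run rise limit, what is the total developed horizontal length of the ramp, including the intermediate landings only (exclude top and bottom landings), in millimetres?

At most 500 each: 3320/500 = 6.64, giving 7 ramp runs. That means 6 intermediate landings.
Horizontal run for 3320 mm of rise at 1:20 is 3320 × 20 = 66400 mm.
6 intermediate landings contribute 6 × 1525 = 9150 mm.
Developed length = 66400 + 9150 = 75550 mm.

75550 mm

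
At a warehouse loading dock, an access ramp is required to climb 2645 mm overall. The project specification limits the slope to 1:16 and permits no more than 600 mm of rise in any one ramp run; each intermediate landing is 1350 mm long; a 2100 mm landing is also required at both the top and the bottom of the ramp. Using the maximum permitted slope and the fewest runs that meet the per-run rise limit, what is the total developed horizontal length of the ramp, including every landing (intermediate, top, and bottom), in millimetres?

51920 mm

2645 / 600 = 4.41, so 5 ramp runs are needed. That means 4 intermediate landings.
Ramp run (horizontal) at 1:16: 2645 × 16 = 42320 mm.
4 intermediate landings contribute 4 × 1350 = 5400 mm.
Top and bottom landings: 2 × 2100 = 4200 mm.
Total = 42320 + 5400 + 4200 = 51920 mm.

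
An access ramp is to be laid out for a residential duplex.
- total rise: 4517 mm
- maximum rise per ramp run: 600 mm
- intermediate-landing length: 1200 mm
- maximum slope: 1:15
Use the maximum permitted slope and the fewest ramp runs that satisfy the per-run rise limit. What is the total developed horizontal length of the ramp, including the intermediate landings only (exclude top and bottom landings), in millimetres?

4517 / 600 = 7.528 → round up to 8 ramp runs. That means 7 intermediate landings.
Horizontal run for 4517 mm of rise at 1:15 is 4517 × 15 = 67755 mm.
Intermediate landings: 7 × 1200 = 8400 mm.
Developed length = 67755 + 8400 = 76155 mm.

76155 mm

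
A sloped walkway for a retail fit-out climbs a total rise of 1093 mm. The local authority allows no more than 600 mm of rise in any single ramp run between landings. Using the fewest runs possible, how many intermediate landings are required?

1 intermediate landings

At most 600 each: 1093/600 = 1.82, giving 2 ramp runs.
2 runs are separated by 1 intermediate landings.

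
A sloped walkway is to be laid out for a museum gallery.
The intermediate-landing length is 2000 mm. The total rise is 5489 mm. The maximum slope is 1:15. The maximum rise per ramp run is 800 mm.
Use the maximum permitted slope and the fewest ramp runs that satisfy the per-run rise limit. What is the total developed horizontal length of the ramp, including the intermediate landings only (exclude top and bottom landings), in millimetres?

⌈5489/800⌉ = 7 ramp runs. That means 6 intermediate landings.
Horizontal run for 5489 mm of rise at 1:15 is 5489 × 15 = 82335 mm.
6 intermediate landings contribute 6 × 2000 = 12000 mm.
Developed length = 82335 + 12000 = 94335 mm.

94335 mm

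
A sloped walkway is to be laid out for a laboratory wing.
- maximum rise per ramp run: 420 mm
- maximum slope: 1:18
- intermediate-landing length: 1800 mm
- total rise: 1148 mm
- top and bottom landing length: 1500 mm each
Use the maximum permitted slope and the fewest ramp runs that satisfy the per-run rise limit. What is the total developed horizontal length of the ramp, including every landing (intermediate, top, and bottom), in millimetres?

27264 mm

1148 / 420 = 2.73, so 3 ramp runs are needed. That means 2 intermediate landings.
Ramp run (horizontal) at 1:18: 1148 × 18 = 20664 mm.
2 intermediate landings contribute 2 × 1800 = 3600 mm.
Top and bottom landings: 2 × 1500 = 3000 mm.
Total = 20664 + 3600 + 3000 = 27264 mm.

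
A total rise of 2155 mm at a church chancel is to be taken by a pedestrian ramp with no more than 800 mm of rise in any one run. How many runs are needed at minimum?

3 runs

At most 800 each: 2155/800 = 2.69, giving 3 ramp runs.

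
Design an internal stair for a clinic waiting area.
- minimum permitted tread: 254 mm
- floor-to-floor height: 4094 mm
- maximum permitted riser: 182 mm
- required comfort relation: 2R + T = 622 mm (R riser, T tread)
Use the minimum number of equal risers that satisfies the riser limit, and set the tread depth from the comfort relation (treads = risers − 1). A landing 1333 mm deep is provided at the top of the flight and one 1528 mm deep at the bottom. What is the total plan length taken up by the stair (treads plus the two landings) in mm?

8713 mm

4094 / 182 = 22.495 → round up to 23 risers.
Riser R = 4094 / 23 = 178 mm, within the 182 mm limit.
From 2R + T = 622: T = 622 − 356 = 266 mm.
23 risers give 22 treads; going = 22 × 266 = 5852 mm.
Enclosure = 5852 + 1333 + 1528 = 8713 mm.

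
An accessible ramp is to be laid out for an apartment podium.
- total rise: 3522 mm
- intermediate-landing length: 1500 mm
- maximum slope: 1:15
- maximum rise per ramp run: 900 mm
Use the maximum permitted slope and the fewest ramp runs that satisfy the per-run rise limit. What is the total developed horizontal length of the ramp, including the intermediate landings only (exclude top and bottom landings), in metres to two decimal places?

57.33 m

3522 / 900 = 3.91, so 4 ramp runs are needed. That means 3 intermediate landings.
Ramp run (horizontal) at 1:15: 3522 × 15 = 52830 mm.
3 intermediate landings contribute 3 × 1500 = 4500 mm.
Total developed length = 52830 + 4500 = 57330 mm.
= 57.33 m.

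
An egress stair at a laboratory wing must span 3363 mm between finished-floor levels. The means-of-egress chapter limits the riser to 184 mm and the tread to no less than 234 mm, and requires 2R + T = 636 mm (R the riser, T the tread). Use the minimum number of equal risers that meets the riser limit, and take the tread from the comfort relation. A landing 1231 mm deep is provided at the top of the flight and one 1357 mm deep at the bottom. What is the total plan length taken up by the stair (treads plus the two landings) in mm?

7664 mm

3363 / 184 = 18.28, so 19 risers are needed.
Each riser is 3363/19 = 177 mm (≤ 184 mm).
From 2R + T = 636: T = 636 − 354 = 282 mm.
19 risers give 18 treads; going = 18 × 282 = 5076 mm.
Add landings: 5076 + 1231 + 1357 = 7664 mm.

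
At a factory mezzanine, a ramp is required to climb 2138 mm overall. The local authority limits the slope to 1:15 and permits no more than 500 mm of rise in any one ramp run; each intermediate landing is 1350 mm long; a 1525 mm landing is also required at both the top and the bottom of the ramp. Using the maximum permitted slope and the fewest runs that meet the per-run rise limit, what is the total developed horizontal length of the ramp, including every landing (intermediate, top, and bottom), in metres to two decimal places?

40.52 m

2138 / 500 = 4.28, so 5 ramp runs are needed. That means 4 intermediate landings.
Ramp run (horizontal) at 1:15: 2138 × 15 = 32070 mm.
Intermediate landings: 4 × 1350 = 5400 mm.
Top and bottom landings: 2 × 1525 = 3050 mm.
Total = 32070 + 5400 + 3050 = 40520 mm.
= 40.52 m.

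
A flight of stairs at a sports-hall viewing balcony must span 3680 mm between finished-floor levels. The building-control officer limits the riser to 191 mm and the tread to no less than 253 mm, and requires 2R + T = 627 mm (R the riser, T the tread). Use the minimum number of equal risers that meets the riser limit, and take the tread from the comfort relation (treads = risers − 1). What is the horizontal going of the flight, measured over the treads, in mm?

4921 mm

3680 / 191 = 19.27, so 20 risers are needed.
R = 3680 ÷ 20 = 184 mm.
From 2R + T = 627: T = 627 − 368 = 259 mm.
Treads = 20 − 1 = 19; going = 19 × 259 = 4921 mm.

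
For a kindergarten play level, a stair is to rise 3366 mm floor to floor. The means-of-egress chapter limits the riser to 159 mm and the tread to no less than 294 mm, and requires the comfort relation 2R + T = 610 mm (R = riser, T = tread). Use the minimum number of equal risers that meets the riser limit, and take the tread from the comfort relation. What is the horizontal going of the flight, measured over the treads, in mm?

6384 mm

⌈3366/159⌉ = 22 risers.
R = 3366 ÷ 22 = 153 mm.
Tread T = 610 − 2 × 153 = 304 mm (≥ 294 mm).
22 risers give 21 treads; going = 21 × 304 = 6384 mm.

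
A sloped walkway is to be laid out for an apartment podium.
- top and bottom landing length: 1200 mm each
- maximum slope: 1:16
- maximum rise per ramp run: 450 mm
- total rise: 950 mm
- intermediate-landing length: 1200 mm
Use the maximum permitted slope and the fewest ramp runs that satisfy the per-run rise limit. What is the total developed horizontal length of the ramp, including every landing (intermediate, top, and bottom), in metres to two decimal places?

20.00 m

At most 450 each: 950/450 = 2.11, giving 3 ramp runs. That means 2 intermediate landings.
Horizontal run for 950 mm of rise at 1:16 is 950 × 16 = 15200 mm.
Intermediate landings: 2 × 1200 = 2400 mm.
Top and bottom landings: 2 × 1200 = 2400 mm.
Total = 15200 + 2400 + 2400 = 20000 mm.
= 20.00 m.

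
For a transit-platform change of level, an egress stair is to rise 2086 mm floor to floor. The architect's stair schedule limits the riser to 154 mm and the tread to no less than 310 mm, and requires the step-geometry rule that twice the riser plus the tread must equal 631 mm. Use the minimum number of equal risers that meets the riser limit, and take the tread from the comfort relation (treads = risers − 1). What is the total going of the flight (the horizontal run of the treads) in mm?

⌈2086/154⌉ = 14 risers.
Each riser is 2086/14 = 149 mm (≤ 154 mm).
From 2R + T = 631: T = 631 − 298 = 333 mm.
Treads = 14 − 1 = 13; going = 13 × 333 = 4329 mm.

4329 mm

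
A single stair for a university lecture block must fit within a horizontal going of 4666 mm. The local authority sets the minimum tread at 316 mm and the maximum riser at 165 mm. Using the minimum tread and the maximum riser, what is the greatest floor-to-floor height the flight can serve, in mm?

2475 mm

4666 / 316 = 14.77, so 14 treads fit.
Risers = treads + 1 = 15.
Maximum height = 15 × 165 = 2475 mm.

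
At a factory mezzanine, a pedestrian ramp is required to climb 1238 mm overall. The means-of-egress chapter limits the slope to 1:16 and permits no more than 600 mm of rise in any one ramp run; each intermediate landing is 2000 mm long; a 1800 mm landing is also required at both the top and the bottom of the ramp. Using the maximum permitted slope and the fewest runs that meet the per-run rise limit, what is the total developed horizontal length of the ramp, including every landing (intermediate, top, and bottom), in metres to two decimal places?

1238 / 600 = 2.063 → round up to 3 ramp runs. That means 2 intermediate landings.
Horizontal run for 1238 mm of rise at 1:16 is 1238 × 16 = 19808 mm.
2 intermediate landings contribute 2 × 2000 = 4000 mm.
Top and bottom landings: 2 × 1800 = 3600 mm.
Total = 19808 + 4000 + 3600 = 27408 mm.
= 27.41 m.

27.41 m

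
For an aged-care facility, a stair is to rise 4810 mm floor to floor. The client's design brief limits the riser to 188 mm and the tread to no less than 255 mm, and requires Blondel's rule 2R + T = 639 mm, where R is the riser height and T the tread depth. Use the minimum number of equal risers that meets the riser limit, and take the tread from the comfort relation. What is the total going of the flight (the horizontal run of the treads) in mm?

6725 mm

At most 188 each: 4810/188 = 25.59, giving 26 risers.
R = 4810 ÷ 26 = 185 mm.
Tread T = 639 − 2 × 185 = 269 mm (≥ 255 mm).
26 risers give 25 treads; going = 25 × 269 = 6725 mm.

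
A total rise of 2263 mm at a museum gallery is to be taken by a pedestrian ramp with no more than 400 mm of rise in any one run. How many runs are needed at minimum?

6 runs

At most 400 each: 2263/400 = 5.66, giving 6 ramp runs.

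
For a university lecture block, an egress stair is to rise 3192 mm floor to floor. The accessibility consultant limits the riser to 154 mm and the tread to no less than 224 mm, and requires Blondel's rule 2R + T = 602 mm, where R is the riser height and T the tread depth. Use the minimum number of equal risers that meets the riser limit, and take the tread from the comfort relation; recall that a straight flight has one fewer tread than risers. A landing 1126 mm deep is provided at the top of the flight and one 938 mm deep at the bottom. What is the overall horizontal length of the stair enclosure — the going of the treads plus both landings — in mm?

3192 / 154 = 20.73, so 21 risers are needed.
Riser R = 3192 / 21 = 152 mm, within the 154 mm limit.
From 2R + T = 602: T = 602 − 304 = 298 mm.
Treads = 21 − 1 = 20; going = 20 × 298 = 5960 mm.
Enclosure = 5960 + 1126 + 938 = 8024 mm.

8024 mm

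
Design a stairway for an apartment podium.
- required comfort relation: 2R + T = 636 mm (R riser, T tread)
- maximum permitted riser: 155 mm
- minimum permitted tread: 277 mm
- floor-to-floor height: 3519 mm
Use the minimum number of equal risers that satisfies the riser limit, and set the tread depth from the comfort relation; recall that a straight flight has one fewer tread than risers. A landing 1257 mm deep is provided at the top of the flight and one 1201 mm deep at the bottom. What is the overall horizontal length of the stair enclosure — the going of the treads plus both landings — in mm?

9718 mm

3519 / 155 = 22.703 → round up to 23 risers.
Each riser is 3519/23 = 153 mm (≤ 155 mm).
From 2R + T = 636: T = 636 − 306 = 330 mm.
Treads = 23 − 1 = 22; going = 22 × 330 = 7260 mm.
Enclosure = 7260 + 1257 + 1201 = 9718 mm.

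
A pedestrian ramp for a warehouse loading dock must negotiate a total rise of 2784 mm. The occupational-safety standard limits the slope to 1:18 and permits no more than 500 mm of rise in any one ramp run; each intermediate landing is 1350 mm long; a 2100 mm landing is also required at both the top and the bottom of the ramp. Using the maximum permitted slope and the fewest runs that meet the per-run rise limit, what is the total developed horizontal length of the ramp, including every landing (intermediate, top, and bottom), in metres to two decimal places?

2784 / 500 = 5.57, so 6 ramp runs are needed. That means 5 intermediate landings.
Horizontal run for 2784 mm of rise at 1:18 is 2784 × 18 = 50112 mm.
5 intermediate landings contribute 5 × 1350 = 6750 mm.
Top and bottom landings: 2 × 2100 = 4200 mm.
Total = 50112 + 6750 + 4200 = 61062 mm.
= 61.06 m.

61.06 m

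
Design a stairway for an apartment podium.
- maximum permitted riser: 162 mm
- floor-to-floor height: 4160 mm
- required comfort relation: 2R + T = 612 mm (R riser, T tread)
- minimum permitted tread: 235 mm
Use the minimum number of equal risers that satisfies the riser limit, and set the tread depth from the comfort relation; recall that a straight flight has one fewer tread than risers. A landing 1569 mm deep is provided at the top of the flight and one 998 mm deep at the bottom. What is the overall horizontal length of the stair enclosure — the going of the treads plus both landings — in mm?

At most 162 each: 4160/162 = 25.68, giving 26 risers.
Riser R = 4160 / 26 = 160 mm, within the 162 mm limit.
T = 612 − 2·160 = 292 mm, which satisfies the 235 mm minimum.
Treads = 26 − 1 = 25; going = 25 × 292 = 7300 mm.
Enclosure = 7300 + 1569 + 998 = 9867 mm.

9867 mm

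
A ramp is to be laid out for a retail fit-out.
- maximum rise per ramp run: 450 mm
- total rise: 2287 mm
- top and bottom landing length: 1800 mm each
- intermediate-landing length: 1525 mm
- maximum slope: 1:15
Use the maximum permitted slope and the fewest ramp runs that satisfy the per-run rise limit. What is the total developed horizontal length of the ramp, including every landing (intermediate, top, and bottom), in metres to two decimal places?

45.53 m

2287 / 450 = 5.082 → round up to 6 ramp runs. That means 5 intermediate landings.
Ramp run (horizontal) at 1:15: 2287 × 15 = 34305 mm.
5 intermediate landings contribute 5 × 1525 = 7625 mm.
Top and bottom landings: 2 × 1800 = 3600 mm.
Total = 34305 + 7625 + 3600 = 45530 mm.
= 45.53 m.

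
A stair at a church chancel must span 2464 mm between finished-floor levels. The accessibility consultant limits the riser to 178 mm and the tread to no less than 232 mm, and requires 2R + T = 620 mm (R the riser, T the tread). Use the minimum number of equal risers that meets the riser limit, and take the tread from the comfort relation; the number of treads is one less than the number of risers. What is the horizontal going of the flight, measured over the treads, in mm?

3484 mm

⌈2464/178⌉ = 14 risers.
R = 2464 ÷ 14 = 176 mm.
T = 620 − 2·176 = 268 mm, which satisfies the 232 mm minimum.
Going = (14 − 1) × 268 = 3484 mm.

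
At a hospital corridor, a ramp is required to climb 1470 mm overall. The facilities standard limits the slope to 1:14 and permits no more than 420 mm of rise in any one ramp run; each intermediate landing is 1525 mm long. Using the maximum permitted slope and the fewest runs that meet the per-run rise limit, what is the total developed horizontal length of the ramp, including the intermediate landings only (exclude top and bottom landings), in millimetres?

At most 420 each: 1470/420 = 3.50, giving 4 ramp runs. That means 3 intermediate landings.
Ramp run (horizontal) at 1:14: 1470 × 14 = 20580 mm.
3 intermediate landings contribute 3 × 1525 = 4575 mm.
Total developed length = 20580 + 4575 = 25155 mm.

25155 mm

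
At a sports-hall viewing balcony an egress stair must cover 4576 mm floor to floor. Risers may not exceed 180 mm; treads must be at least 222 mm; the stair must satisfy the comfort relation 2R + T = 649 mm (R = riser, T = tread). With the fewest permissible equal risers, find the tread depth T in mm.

4576 / 180 = 25.42, so 26 risers are needed.
Each riser is 4576/26 = 176 mm (≤ 180 mm).
Tread T = 649 − 2 × 176 = 297 mm (≥ 222 mm).

297 mm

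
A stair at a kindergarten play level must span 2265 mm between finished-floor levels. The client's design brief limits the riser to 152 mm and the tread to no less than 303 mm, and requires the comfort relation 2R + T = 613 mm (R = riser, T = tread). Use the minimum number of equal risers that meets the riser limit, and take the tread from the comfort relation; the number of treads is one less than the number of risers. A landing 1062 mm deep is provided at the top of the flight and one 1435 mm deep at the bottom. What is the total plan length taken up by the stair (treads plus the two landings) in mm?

At most 152 each: 2265/152 = 14.90, giving 15 risers.
R = 2265 ÷ 15 = 151 mm.
From 2R + T = 613: T = 613 − 302 = 311 mm.
Going = (15 − 1) × 311 = 4354 mm.
Add landings: 4354 + 1062 + 1435 = 6851 mm.

6851 mm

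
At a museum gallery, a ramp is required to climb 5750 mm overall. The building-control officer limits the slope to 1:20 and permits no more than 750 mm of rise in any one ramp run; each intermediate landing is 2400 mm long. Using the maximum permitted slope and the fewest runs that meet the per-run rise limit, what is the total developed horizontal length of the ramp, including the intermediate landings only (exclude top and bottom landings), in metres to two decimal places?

5750 / 750 = 7.667 → round up to 8 ramp runs. That means 7 intermediate landings.
Ramp run (horizontal) at 1:20: 5750 × 20 = 115000 mm.
Intermediate landings: 7 × 2400 = 16800 mm.
Total developed length = 115000 + 16800 = 131800 mm.
= 131.80 m.

131.80 m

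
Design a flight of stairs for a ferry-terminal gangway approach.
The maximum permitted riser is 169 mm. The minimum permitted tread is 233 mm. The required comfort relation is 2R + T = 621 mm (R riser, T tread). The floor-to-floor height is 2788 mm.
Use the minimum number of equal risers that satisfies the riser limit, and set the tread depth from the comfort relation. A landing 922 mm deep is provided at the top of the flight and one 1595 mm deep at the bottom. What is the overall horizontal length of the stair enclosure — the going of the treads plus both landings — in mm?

2788 / 169 = 16.497 → round up to 17 risers.
Riser R = 2788 / 17 = 164 mm, within the 169 mm limit.
Tread T = 621 − 2 × 164 = 293 mm (≥ 233 mm).
17 risers give 16 treads; going = 16 × 293 = 4688 mm.
Enclosure = 4688 + 922 + 1595 = 7205 mm.

7205 mm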